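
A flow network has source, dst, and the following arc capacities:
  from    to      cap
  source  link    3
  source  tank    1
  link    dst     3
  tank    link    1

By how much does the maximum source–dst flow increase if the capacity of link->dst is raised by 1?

1

Original max flow = 3.
After raising cap(link->dst), augmenting paths through that edge carry 1 more unit.
New max flow = 4. Increase = 1.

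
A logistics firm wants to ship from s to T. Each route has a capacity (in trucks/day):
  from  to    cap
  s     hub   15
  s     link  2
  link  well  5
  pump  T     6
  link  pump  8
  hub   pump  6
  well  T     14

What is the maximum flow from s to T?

8

Augment s→link→well→T: bottleneck 2. Total 2.
Augment s→hub→pump→T: bottleneck 6. Total 8.
No augmenting path remains in the residual graph.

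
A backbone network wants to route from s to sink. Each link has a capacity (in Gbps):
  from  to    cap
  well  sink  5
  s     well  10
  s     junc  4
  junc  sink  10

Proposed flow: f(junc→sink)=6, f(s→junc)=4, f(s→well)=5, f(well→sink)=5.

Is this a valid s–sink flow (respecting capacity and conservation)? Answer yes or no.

No

Conservation fails at junc: inflow 4 ≠ outflow 6.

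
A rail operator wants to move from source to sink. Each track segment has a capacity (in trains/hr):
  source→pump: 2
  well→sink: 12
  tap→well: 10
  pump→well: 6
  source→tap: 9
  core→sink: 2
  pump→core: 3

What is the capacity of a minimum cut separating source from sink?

Max flow = 11 (via 2 augmenting paths).
In the residual at optimum, the set reachable from source is {source}.
Cut edges: source→pump (cap 2), source→tap (cap 9). Sum = 11.

11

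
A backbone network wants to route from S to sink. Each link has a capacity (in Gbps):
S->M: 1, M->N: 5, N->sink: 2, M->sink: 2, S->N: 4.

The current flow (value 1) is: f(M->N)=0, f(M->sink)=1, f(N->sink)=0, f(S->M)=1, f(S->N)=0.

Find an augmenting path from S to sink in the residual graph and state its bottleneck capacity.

Residual along S->N->sink: S->N: 4, N->sink: 2.
Bottleneck = min = 2.

S->N->sink, bottleneck 2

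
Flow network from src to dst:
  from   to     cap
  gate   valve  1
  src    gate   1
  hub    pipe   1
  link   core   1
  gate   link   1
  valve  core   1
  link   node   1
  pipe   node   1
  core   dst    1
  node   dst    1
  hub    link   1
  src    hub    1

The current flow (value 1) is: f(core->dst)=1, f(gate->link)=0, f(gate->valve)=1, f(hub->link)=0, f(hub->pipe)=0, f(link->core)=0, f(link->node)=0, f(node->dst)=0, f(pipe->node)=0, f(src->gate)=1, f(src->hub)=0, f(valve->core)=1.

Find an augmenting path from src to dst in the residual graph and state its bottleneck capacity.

Residual along src->hub->link->node->dst: src->hub: 1, hub->link: 1, link->node: 1, node->dst: 1.
Bottleneck = min = 1.

src->hub->link->node->dst, bottleneck 1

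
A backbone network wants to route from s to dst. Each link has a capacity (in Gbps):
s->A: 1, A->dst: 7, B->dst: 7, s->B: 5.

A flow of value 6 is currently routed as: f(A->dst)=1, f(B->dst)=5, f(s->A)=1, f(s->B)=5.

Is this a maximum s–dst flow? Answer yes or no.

Yes

Residual reachable from s: {s}; dst is not reachable.
Saturated cut: s->A, s->B with total capacity 6 = current flow value. Flow is maximum.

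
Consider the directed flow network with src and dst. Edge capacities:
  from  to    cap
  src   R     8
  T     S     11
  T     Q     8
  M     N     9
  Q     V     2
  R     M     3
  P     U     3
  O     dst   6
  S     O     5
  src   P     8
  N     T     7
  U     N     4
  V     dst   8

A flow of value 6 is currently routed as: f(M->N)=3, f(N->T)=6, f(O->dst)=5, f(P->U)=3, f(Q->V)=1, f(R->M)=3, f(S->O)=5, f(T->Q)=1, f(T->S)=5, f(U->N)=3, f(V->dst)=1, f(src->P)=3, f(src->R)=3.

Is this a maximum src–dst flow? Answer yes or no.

Residual reachable from src: {P, R, src}; dst is not reachable.
Saturated cut: P->U, R->M with total capacity 6 = current flow value. Flow is maximum.

Yes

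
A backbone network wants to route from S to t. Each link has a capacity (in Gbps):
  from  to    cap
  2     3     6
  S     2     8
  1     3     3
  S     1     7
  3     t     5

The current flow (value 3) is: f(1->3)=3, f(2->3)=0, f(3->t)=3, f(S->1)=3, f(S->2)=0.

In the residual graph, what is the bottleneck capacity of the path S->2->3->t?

2

Residual capacities along the path: S->2: 8, 2->3: 6, 3->t: 2.
Minimum is 2.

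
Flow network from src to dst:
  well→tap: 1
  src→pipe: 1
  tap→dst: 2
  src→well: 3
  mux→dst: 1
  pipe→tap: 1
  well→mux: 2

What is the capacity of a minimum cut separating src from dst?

3

Max flow = 3 (via 3 augmenting paths).
In the residual at optimum, the set reachable from src is {mux, src, well}.
Cut edges: src→pipe (cap 1), well→tap (cap 1), mux→dst (cap 1). Sum = 3.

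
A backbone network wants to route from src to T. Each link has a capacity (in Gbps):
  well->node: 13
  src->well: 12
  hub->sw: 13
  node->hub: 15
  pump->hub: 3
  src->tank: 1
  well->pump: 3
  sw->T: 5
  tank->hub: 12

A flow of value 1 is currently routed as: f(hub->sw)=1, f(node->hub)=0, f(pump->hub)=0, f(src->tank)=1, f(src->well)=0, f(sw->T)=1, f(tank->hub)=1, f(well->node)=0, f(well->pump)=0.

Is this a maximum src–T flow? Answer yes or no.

No

Residual path src->well->node->hub->sw->T has bottleneck 4 > 0.
Pushing 4 along it raises the flow to 5, so the given flow is not maximum.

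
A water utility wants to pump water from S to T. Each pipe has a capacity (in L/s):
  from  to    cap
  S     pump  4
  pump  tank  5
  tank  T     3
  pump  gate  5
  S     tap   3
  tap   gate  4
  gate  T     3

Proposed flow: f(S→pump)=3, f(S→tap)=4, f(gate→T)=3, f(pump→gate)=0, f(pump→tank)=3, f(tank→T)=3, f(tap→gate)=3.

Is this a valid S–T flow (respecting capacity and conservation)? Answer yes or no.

No

Capacity violated on S→tap: flow 4 > capacity 3.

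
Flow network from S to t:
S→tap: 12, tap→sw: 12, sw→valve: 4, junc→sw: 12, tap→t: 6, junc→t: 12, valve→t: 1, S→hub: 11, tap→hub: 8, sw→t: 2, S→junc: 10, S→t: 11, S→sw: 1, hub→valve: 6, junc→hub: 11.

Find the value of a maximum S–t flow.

30

Augment S→t: bottleneck 11. Total 11.
Augment S→junc→t: bottleneck 10. Total 21.
Augment S→tap→t: bottleneck 6. Total 27.
Augment S→sw→t: bottleneck 1. Total 28.
Augment S→tap→sw→t: bottleneck 1. Total 29.
Augment S→hub→valve→t: bottleneck 1. Total 30.
No augmenting path remains in the residual graph.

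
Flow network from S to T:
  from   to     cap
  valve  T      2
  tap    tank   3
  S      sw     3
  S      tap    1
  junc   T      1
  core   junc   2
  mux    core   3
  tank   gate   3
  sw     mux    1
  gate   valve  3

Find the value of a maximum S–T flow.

Augment S->tap->tank->gate->valve->T: bottleneck 1. Total 1.
Augment S->sw->mux->core->junc->T: bottleneck 1. Total 2.
No augmenting path remains in the residual graph.

2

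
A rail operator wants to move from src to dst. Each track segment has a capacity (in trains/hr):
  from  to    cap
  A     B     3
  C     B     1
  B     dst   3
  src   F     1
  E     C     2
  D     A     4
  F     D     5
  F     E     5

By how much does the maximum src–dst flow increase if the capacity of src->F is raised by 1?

Original max flow = 1.
After raising cap(src->F), augmenting paths through that edge carry 1 more unit.
New max flow = 2. Increase = 1.

1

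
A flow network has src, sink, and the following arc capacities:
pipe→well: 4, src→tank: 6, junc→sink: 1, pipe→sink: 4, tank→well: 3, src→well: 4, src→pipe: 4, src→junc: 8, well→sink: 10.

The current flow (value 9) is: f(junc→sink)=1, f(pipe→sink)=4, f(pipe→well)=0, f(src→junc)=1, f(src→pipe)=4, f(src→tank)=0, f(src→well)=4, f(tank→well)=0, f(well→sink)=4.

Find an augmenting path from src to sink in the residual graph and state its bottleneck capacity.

Residual along src→tank→well→sink: src→tank: 6, tank→well: 3, well→sink: 6.
Bottleneck = min = 3.

src→tank→well→sink, bottleneck 3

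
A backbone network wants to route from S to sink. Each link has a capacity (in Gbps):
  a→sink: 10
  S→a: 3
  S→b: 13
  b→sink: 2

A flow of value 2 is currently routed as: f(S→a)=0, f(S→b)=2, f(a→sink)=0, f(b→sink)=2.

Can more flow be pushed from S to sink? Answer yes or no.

Residual path S→a→sink has bottleneck 3 > 0.
Pushing 3 along it raises the flow to 5, so the given flow is not maximum.

Yes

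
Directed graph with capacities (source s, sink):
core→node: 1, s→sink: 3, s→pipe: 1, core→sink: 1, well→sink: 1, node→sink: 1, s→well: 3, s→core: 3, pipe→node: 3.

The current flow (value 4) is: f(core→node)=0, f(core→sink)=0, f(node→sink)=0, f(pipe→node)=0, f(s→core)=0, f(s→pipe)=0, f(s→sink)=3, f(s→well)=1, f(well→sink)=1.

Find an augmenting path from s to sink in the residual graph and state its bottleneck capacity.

s→core→sink, bottleneck 1

Residual along s→core→sink: s→core: 3, core→sink: 1.
Bottleneck = min = 1.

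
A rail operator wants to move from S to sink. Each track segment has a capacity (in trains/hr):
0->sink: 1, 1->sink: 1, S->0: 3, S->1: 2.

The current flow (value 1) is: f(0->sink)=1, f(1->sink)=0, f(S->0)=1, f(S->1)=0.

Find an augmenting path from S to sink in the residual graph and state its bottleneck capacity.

S->1->sink, bottleneck 1

Residual along S->1->sink: S->1: 2, 1->sink: 1.
Bottleneck = min = 1.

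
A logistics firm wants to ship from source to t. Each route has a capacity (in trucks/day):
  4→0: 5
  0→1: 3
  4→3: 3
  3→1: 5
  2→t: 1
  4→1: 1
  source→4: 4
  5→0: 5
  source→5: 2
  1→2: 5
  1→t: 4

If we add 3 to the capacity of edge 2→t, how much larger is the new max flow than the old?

Original max flow = 5.
After raising cap(2→t), augmenting paths through that edge carry 1 more unit.
New max flow = 6. Increase = 1.

1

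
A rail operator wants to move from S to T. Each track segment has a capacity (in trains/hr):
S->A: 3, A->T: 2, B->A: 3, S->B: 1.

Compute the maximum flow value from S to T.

Augment S->A->T: bottleneck 2. Total 2.
No augmenting path remains in the residual graph.

2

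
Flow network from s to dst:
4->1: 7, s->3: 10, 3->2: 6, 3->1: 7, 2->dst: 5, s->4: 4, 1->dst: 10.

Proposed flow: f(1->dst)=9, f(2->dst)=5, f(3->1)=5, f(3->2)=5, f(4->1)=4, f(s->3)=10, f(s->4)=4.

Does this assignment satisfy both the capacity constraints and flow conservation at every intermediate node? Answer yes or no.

Every edge has 0 ≤ f(e) ≤ cap(e).
At each intermediate node, inflow equals outflow.

Yes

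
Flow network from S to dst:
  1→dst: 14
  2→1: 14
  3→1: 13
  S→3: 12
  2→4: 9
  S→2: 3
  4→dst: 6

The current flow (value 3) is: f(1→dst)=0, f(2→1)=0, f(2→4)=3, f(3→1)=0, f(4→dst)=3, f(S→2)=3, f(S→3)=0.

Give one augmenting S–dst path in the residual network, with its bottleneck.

S→3→1→dst, bottleneck 12

Residual along S→3→1→dst: S→3: 12, 3→1: 13, 1→dst: 14.
Bottleneck = min = 12.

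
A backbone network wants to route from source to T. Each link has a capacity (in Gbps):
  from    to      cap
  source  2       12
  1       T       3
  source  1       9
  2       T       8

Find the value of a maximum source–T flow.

11

Augment source→2→T: bottleneck 8. Total 8.
Augment source→1→T: bottleneck 3. Total 11.
No augmenting path remains in the residual graph.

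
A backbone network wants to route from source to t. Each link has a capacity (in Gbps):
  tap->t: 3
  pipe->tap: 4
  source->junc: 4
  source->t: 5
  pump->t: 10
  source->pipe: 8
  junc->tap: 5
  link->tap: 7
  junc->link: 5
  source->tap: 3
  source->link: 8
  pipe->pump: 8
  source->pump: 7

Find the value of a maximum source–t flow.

Augment source->t: bottleneck 5. Total 5.
Augment source->tap->t: bottleneck 3. Total 8.
Augment source->pump->t: bottleneck 7. Total 15.
Augment source->pipe->pump->t: bottleneck 3. Total 18.
No augmenting path remains in the residual graph.

18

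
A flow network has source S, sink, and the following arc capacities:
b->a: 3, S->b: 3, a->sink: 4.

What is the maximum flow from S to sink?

Augment S->b->a->sink: bottleneck 3. Total 3.
No augmenting path remains in the residual graph.

3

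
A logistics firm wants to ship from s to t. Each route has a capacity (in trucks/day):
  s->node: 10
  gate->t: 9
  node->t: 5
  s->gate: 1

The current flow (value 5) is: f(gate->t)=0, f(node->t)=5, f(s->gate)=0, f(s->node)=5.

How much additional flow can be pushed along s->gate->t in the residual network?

1

Residual capacities along the path: s->gate: 1, gate->t: 9.
Minimum is 1.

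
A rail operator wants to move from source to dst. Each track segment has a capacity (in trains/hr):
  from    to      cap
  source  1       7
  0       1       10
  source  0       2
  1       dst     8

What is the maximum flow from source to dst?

Augment source→1→dst: bottleneck 7. Total 7.
Augment source→0→1→dst: bottleneck 1. Total 8.
No augmenting path remains in the residual graph.

8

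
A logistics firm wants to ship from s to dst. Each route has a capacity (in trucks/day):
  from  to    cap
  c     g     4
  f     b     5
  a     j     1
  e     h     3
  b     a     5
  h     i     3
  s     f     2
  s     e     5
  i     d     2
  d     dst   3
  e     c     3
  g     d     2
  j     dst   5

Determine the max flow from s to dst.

4

Augment s→f→b→a→j→dst: bottleneck 1. Total 1.
Augment s→e→h→i→d→dst: bottleneck 2. Total 3.
Augment s→e→c→g→d→dst: bottleneck 1. Total 4.
No augmenting path remains in the residual graph.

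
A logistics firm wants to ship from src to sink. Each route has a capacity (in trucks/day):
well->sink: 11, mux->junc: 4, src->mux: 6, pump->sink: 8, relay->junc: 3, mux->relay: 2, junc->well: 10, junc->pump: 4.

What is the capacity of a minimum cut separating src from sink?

Max flow = 6 (via 2 augmenting paths).
In the residual at optimum, the set reachable from src is {src}.
Cut edges: src->mux (cap 6). Sum = 6.

6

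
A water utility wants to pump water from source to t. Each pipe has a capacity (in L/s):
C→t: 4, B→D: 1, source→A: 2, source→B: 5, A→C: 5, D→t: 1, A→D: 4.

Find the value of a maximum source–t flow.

Augment source→B→D→t: bottleneck 1. Total 1.
Augment source→A→C→t: bottleneck 2. Total 3.
No augmenting path remains in the residual graph.

3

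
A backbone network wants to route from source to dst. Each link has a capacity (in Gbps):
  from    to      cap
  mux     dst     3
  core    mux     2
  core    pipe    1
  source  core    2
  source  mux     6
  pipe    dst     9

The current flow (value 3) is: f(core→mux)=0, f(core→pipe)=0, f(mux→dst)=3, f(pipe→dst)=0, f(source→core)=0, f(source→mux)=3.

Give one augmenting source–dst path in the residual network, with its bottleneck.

source→core→pipe→dst, bottleneck 1

Residual along source→core→pipe→dst: source→core: 2, core→pipe: 1, pipe→dst: 9.
Bottleneck = min = 1.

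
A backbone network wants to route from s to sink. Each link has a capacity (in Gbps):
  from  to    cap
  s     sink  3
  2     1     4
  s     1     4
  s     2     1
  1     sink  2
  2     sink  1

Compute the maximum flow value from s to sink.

6

Augment s->sink: bottleneck 3. Total 3.
Augment s->2->sink: bottleneck 1. Total 4.
Augment s->1->sink: bottleneck 2. Total 6.
No augmenting path remains in the residual graph.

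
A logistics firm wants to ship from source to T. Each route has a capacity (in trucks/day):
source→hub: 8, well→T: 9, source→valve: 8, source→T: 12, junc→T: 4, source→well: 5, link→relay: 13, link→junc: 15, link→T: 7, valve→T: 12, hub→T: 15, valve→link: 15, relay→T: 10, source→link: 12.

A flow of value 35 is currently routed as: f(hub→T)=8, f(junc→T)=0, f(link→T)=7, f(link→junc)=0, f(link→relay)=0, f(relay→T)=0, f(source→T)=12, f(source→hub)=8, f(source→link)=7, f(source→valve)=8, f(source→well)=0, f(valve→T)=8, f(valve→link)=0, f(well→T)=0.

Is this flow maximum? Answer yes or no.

Residual path source→well→T has bottleneck 5 > 0.
Pushing 5 along it raises the flow to 40, so the given flow is not maximum.

No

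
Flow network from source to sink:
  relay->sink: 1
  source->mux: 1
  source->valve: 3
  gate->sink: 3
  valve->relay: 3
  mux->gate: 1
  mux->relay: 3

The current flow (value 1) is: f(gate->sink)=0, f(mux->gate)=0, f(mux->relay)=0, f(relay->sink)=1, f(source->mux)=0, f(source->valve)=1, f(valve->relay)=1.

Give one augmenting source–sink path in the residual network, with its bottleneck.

Residual along source->mux->gate->sink: source->mux: 1, mux->gate: 1, gate->sink: 3.
Bottleneck = min = 1.

source->mux->gate->sink, bottleneck 1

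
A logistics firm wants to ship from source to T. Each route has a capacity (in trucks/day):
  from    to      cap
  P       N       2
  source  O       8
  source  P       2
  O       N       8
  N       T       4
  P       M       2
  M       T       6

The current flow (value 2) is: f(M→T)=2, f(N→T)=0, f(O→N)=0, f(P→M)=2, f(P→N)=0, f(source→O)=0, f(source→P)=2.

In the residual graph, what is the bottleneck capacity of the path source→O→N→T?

4

Residual capacities along the path: source→O: 8, O→N: 8, N→T: 4.
Minimum is 4.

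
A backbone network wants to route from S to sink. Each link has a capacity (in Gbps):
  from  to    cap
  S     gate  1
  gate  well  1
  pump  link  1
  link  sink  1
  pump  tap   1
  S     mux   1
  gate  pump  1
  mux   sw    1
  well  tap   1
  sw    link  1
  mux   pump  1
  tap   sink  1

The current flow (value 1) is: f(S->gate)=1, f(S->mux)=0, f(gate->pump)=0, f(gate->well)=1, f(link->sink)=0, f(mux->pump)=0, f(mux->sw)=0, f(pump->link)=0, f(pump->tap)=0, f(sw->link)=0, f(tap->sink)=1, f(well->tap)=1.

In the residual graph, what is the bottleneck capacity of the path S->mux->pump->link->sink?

Residual capacities along the path: S->mux: 1, mux->pump: 1, pump->link: 1, link->sink: 1.
Minimum is 1.

1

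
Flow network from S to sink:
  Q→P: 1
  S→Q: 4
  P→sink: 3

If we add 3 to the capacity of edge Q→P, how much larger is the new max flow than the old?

Original max flow = 1.
After raising cap(Q→P), augmenting paths through that edge carry 2 more units.
New max flow = 3. Increase = 2.

2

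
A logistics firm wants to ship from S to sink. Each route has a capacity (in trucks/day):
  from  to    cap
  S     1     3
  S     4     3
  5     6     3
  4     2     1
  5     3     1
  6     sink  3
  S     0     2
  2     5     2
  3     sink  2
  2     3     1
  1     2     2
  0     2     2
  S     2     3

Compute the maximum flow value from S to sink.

Augment S->2->3->sink: bottleneck 1. Total 1.
Augment S->2->5->6->sink: bottleneck 2. Total 3.
No augmenting path remains in the residual graph.

3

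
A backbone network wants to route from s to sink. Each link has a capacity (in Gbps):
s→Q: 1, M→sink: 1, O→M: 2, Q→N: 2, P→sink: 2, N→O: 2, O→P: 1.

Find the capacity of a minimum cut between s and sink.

Max flow = 1 (via 1 augmenting path).
In the residual at optimum, the set reachable from s is {s}.
Cut edges: s→Q (cap 1). Sum = 1.

1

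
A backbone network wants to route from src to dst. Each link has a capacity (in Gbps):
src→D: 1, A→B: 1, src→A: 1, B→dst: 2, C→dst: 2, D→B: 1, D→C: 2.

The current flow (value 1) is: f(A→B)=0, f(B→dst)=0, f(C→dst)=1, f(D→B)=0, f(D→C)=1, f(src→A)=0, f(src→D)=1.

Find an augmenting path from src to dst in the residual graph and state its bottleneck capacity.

Residual along src→A→B→dst: src→A: 1, A→B: 1, B→dst: 2.
Bottleneck = min = 1.

src→A→B→dst, bottleneck 1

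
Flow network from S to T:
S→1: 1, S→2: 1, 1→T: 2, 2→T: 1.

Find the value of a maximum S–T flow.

2

Augment S→1→T: bottleneck 1. Total 1.
Augment S→2→T: bottleneck 1. Total 2.
No augmenting path remains in the residual graph.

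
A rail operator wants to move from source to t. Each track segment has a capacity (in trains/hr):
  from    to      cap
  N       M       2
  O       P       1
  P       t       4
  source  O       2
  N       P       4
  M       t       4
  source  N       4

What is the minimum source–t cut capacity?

Max flow = 5 (via 3 augmenting paths).
In the residual at optimum, the set reachable from source is {O, source}.
Cut edges: source→N (cap 4), O→P (cap 1). Sum = 5.

5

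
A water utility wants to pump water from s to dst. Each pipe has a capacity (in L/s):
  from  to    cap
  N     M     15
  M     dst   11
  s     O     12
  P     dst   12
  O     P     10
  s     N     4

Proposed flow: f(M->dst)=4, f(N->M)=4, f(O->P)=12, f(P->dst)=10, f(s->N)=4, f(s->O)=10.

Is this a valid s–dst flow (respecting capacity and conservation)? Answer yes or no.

Capacity violated on O->P: flow 12 > capacity 10.

No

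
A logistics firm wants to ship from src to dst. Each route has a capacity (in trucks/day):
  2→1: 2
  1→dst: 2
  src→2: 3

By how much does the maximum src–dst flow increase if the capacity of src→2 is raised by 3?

Original max flow = 2.
Edge src→2 does not cross the min cut (source side {2, src}), so extra capacity there cannot help.
New max flow = 2. Increase = 0.

0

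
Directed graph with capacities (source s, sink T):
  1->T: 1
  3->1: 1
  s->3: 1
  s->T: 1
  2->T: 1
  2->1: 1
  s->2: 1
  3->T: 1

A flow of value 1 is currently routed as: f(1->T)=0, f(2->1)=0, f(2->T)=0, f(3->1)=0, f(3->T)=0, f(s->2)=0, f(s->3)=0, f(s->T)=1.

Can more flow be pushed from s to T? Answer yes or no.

Yes

Residual path s->2->T has bottleneck 1 > 0.
Pushing 1 along it raises the flow to 2, so the given flow is not maximum.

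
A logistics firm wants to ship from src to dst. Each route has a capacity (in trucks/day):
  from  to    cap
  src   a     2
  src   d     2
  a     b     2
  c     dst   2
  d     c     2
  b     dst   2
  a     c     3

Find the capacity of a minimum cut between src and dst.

4

Max flow = 4 (via 2 augmenting paths).
In the residual at optimum, the set reachable from src is {src}.
Cut edges: src->a (cap 2), src->d (cap 2). Sum = 4.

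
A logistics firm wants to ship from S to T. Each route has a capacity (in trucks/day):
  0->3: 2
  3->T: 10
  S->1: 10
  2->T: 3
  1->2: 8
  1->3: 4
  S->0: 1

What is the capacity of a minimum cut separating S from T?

8

Max flow = 8 (via 3 augmenting paths).
In the residual at optimum, the set reachable from S is {1, 2, S}.
Cut edges: S->0 (cap 1), 1->3 (cap 4), 2->T (cap 3). Sum = 8.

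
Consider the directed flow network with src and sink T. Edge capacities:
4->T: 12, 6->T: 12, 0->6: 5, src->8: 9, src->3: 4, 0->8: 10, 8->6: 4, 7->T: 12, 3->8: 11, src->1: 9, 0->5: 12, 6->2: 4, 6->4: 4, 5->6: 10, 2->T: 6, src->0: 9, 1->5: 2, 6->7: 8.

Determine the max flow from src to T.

15

Augment src->0->6->T: bottleneck 5. Total 5.
Augment src->8->6->T: bottleneck 4. Total 9.
Augment src->1->5->6->T: bottleneck 2. Total 11.
Augment src->0->5->6->T: bottleneck 1. Total 12.
Augment src->0->5->6->4->T: bottleneck 3. Total 15.
No augmenting path remains in the residual graph.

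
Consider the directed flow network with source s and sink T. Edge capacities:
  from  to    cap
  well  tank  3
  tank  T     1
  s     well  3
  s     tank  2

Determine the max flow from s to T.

1

Augment s->tank->T: bottleneck 1. Total 1.
No augmenting path remains in the residual graph.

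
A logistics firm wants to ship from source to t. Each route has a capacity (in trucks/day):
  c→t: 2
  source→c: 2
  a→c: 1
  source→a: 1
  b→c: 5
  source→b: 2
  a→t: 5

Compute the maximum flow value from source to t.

Augment source→a→t: bottleneck 1. Total 1.
Augment source→c→t: bottleneck 2. Total 3.
No augmenting path remains in the residual graph.

3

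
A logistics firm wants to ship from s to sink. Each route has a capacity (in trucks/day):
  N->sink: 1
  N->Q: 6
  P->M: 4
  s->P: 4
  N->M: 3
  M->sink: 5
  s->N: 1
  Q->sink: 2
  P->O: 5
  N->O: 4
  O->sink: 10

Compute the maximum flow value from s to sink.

5

Augment s->N->sink: bottleneck 1. Total 1.
Augment s->P->M->sink: bottleneck 4. Total 5.
No augmenting path remains in the residual graph.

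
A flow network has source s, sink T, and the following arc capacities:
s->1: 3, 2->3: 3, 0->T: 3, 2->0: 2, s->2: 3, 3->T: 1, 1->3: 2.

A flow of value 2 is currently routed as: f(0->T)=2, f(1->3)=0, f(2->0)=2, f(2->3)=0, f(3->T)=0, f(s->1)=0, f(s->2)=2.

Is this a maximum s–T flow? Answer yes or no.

Residual path s->2->3->T has bottleneck 1 > 0.
Pushing 1 along it raises the flow to 3, so the given flow is not maximum.

No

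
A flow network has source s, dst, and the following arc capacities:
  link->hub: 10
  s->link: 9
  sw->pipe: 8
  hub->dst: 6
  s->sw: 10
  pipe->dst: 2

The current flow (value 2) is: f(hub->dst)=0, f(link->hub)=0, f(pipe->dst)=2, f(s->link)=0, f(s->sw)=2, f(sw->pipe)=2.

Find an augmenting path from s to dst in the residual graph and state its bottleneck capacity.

Residual along s->link->hub->dst: s->link: 9, link->hub: 10, hub->dst: 6.
Bottleneck = min = 6.

s->link->hub->dst, bottleneck 6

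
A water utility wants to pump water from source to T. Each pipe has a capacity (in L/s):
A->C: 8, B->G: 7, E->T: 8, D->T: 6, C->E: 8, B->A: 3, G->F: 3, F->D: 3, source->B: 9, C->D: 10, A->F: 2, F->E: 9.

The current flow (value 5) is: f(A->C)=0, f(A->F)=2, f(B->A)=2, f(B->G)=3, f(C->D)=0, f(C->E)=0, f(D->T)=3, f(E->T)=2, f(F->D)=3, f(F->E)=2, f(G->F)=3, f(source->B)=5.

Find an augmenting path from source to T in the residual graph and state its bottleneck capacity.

source->B->A->C->D->T, bottleneck 1

Residual along source->B->A->C->D->T: source->B: 4, B->A: 1, A->C: 8, C->D: 10, D->T: 3.
Bottleneck = min = 1.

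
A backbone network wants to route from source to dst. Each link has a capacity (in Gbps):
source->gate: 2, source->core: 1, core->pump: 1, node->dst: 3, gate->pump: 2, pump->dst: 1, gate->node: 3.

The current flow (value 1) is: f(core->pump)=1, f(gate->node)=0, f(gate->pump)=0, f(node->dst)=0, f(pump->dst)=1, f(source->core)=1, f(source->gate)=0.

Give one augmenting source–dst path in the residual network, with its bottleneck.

Residual along source->gate->node->dst: source->gate: 2, gate->node: 3, node->dst: 3.
Bottleneck = min = 2.

source->gate->node->dst, bottleneck 2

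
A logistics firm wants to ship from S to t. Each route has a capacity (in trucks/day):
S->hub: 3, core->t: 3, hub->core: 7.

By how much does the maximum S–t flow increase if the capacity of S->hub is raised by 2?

Original max flow = 3.
Even with extra capacity on S->hub, another cut of capacity 3 remains binding.
New max flow = 3. Increase = 0.

0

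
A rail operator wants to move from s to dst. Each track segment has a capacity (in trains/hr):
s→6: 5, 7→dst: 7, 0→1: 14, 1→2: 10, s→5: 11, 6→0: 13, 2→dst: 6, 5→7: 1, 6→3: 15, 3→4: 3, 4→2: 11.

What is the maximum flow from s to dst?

Augment s→5→7→dst: bottleneck 1. Total 1.
Augment s→6→3→4→2→dst: bottleneck 3. Total 4.
Augment s→6→0→1→2→dst: bottleneck 2. Total 6.
No augmenting path remains in the residual graph.

6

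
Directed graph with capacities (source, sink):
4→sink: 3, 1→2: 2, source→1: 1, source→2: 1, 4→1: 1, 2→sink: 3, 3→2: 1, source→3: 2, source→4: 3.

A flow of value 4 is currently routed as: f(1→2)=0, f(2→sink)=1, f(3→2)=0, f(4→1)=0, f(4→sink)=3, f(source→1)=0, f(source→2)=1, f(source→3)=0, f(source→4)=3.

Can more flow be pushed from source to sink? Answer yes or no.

Residual path source→1→2→sink has bottleneck 1 > 0.
Pushing 1 along it raises the flow to 5, so the given flow is not maximum.

Yes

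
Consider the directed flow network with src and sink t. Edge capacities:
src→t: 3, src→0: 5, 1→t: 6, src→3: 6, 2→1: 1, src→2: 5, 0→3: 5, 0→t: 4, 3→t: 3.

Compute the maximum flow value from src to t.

11

Augment src→t: bottleneck 3. Total 3.
Augment src→0→t: bottleneck 4. Total 7.
Augment src→3→t: bottleneck 3. Total 10.
Augment src→2→1→t: bottleneck 1. Total 11.
No augmenting path remains in the residual graph.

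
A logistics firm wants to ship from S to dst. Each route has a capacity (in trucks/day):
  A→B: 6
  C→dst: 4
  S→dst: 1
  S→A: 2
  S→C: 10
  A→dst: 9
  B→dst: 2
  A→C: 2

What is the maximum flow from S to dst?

7

Augment S→dst: bottleneck 1. Total 1.
Augment S→A→dst: bottleneck 2. Total 3.
Augment S→C→dst: bottleneck 4. Total 7.
No augmenting path remains in the residual graph.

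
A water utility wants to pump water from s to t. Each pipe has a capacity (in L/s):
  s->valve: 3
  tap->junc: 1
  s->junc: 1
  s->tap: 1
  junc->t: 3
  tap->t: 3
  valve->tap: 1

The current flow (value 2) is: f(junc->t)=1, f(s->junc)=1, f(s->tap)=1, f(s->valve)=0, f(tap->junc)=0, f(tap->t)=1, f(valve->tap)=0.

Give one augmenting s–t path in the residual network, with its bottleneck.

s->valve->tap->t, bottleneck 1

Residual along s->valve->tap->t: s->valve: 3, valve->tap: 1, tap->t: 2.
Bottleneck = min = 1.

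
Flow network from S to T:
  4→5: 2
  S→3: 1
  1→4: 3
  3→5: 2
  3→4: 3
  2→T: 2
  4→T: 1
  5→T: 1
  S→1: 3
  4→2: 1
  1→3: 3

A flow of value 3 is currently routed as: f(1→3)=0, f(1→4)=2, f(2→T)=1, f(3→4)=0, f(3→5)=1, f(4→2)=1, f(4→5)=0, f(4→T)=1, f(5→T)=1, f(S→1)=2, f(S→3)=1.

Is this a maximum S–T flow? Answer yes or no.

Yes

Residual reachable from S: {1, 3, 4, 5, S}; T is not reachable.
Saturated cut: 4→2, 4→T, 5→T with total capacity 3 = current flow value. Flow is maximum.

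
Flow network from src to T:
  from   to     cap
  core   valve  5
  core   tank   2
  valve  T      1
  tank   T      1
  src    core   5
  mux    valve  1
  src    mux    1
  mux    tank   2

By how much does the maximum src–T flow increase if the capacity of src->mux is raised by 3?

Original max flow = 2.
Edge src->mux does not cross the min cut (source side {core, mux, src, tank, valve}), so extra capacity there cannot help.
New max flow = 2. Increase = 0.

0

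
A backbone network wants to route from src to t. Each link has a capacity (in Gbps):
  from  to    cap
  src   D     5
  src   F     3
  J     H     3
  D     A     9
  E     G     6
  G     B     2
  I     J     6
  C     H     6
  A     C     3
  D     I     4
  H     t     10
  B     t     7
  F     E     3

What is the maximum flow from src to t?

Augment src→F→E→G→B→t: bottleneck 2. Total 2.
Augment src→D→A→C→H→t: bottleneck 3. Total 5.
Augment src→D→I→J→H→t: bottleneck 2. Total 7.
No augmenting path remains in the residual graph.

7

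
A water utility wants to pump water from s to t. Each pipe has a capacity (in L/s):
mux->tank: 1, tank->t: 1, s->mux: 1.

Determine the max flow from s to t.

Augment s->mux->tank->t: bottleneck 1. Total 1.
No augmenting path remains in the residual graph.

1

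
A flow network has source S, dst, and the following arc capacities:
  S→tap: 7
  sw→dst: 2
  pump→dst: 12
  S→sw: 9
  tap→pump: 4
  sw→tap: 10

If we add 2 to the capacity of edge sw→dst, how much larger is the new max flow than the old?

2

Original max flow = 6.
After raising cap(sw→dst), augmenting paths through that edge carry 2 more units.
New max flow = 8. Increase = 2.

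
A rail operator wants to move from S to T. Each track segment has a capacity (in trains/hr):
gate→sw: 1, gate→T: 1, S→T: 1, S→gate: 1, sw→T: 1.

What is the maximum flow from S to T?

2

Augment S→T: bottleneck 1. Total 1.
Augment S→gate→T: bottleneck 1. Total 2.
No augmenting path remains in the residual graph.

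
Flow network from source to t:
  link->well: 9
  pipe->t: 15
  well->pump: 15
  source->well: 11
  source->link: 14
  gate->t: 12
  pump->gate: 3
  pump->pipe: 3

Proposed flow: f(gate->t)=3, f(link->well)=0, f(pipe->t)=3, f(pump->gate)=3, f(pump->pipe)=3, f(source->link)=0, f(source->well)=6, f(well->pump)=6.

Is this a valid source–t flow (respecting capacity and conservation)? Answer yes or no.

Yes

Every edge has 0 ≤ f(e) ≤ cap(e).
At each intermediate node, inflow equals outflow.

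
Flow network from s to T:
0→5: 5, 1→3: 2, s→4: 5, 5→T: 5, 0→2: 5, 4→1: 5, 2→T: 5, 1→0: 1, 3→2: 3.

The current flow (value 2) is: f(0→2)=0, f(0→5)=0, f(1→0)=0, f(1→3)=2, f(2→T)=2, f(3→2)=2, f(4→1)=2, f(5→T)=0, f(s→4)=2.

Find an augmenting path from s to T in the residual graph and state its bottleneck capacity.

Residual along s→4→1→0→2→T: s→4: 3, 4→1: 3, 1→0: 1, 0→2: 5, 2→T: 3.
Bottleneck = min = 1.

s→4→1→0→2→T, bottleneck 1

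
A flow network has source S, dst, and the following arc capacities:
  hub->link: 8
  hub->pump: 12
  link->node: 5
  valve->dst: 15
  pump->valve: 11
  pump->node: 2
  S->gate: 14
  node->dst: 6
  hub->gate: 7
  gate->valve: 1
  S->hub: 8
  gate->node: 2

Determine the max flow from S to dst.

11

Augment S->gate->valve->dst: bottleneck 1. Total 1.
Augment S->gate->node->dst: bottleneck 2. Total 3.
Augment S->hub->link->node->dst: bottleneck 4. Total 7.
Augment S->hub->pump->valve->dst: bottleneck 4. Total 11.
No augmenting path remains in the residual graph.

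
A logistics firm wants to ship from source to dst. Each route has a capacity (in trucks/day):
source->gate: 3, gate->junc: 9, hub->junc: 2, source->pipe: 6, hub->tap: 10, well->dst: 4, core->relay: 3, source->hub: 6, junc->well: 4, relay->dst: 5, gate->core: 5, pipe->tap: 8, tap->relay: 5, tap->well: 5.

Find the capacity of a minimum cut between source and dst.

9

Max flow = 9 (via 4 augmenting paths).
In the residual at optimum, the set reachable from source is {core, gate, hub, junc, pipe, relay, source, tap, well}.
Cut edges: relay->dst (cap 5), well->dst (cap 4). Sum = 9.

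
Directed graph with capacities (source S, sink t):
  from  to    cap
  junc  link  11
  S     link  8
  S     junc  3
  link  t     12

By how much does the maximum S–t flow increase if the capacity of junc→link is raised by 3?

0

Original max flow = 11.
Edge junc→link does not cross the min cut (source side {S}), so extra capacity there cannot help.
New max flow = 11. Increase = 0.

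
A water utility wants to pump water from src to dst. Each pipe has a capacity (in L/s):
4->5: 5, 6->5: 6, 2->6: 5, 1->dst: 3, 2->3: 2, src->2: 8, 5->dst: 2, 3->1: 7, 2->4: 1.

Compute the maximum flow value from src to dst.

4

Augment src->2->3->1->dst: bottleneck 2. Total 2.
Augment src->2->6->5->dst: bottleneck 2. Total 4.
No augmenting path remains in the residual graph.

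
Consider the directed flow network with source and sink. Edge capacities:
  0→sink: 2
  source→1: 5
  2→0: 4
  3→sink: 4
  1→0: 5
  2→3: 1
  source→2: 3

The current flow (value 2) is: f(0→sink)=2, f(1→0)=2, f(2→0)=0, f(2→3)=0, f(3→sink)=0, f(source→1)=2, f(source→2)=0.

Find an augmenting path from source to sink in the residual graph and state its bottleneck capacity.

Residual along source→2→3→sink: source→2: 3, 2→3: 1, 3→sink: 4.
Bottleneck = min = 1.

source→2→3→sink, bottleneck 1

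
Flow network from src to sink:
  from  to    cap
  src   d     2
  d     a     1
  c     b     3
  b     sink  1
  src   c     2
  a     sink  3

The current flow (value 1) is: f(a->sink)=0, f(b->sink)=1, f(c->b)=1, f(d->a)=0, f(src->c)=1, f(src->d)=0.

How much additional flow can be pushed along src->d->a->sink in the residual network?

1

Residual capacities along the path: src->d: 2, d->a: 1, a->sink: 3.
Minimum is 1.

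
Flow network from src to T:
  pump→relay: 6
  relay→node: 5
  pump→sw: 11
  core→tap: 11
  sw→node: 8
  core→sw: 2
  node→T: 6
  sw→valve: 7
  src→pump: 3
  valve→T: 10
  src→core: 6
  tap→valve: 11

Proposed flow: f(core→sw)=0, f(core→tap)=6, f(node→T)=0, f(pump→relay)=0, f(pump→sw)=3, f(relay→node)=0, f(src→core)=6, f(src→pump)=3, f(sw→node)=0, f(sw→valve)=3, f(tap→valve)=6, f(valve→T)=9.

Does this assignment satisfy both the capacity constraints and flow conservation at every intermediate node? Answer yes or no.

Yes

Every edge has 0 ≤ f(e) ≤ cap(e).
At each intermediate node, inflow equals outflow.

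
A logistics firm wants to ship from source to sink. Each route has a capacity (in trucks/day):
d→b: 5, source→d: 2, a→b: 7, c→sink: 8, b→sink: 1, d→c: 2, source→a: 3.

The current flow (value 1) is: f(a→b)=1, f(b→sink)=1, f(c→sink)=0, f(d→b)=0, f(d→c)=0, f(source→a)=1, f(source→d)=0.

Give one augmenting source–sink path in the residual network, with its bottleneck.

Residual along source→d→c→sink: source→d: 2, d→c: 2, c→sink: 8.
Bottleneck = min = 2.

source→d→c→sink, bottleneck 2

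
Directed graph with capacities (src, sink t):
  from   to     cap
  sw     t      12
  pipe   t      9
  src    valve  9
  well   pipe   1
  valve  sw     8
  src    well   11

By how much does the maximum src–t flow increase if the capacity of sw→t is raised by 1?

0

Original max flow = 9.
Edge sw→t does not cross the min cut (source side {src, valve, well}), so extra capacity there cannot help.
New max flow = 9. Increase = 0.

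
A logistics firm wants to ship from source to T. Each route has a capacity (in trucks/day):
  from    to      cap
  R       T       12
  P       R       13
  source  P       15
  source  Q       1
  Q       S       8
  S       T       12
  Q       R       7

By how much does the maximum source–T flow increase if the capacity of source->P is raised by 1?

0

Original max flow = 13.
Edge source->P does not cross the min cut (source side {P, R, source}), so extra capacity there cannot help.
New max flow = 13. Increase = 0.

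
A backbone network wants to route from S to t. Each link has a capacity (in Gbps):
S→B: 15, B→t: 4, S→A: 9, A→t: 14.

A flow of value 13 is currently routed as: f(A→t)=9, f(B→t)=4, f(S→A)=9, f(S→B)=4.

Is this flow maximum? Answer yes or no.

Residual reachable from S: {B, S}; t is not reachable.
Saturated cut: S→A, B→t with total capacity 13 = current flow value. Flow is maximum.

Yes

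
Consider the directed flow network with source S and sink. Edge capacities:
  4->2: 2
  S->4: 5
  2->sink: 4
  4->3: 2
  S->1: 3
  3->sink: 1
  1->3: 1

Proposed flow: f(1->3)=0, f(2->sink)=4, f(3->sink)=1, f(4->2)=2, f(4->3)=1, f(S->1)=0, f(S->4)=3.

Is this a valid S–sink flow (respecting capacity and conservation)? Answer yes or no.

No

Conservation fails at 2: inflow 2 ≠ outflow 4.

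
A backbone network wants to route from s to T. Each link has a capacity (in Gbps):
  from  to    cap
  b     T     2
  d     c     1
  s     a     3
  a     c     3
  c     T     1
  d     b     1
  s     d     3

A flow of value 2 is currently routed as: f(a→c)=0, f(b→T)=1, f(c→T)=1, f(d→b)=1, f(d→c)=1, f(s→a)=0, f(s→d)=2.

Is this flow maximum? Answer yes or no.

Residual reachable from s: {a, c, d, s}; T is not reachable.
Saturated cut: d→b, c→T with total capacity 2 = current flow value. Flow is maximum.

Yes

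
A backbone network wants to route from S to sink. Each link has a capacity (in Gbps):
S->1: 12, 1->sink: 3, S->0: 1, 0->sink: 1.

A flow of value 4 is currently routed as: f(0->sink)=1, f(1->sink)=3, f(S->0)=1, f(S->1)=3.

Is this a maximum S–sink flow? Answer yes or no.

Residual reachable from S: {1, S}; sink is not reachable.
Saturated cut: S->0, 1->sink with total capacity 4 = current flow value. Flow is maximum.

Yes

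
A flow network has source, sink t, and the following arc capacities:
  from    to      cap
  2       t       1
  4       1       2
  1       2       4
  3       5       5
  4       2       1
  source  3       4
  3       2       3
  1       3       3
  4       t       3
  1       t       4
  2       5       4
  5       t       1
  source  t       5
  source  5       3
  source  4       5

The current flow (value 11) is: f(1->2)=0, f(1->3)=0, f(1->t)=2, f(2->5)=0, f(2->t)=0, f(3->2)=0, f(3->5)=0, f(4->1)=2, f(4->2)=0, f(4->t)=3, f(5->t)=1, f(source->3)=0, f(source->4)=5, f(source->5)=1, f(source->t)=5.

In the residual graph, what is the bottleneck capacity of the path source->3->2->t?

Residual capacities along the path: source->3: 4, 3->2: 3, 2->t: 1.
Minimum is 1.

1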